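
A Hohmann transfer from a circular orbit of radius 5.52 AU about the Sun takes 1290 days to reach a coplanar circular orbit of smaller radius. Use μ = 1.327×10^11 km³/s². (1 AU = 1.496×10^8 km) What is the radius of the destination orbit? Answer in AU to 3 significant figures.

In km: r₁ = 5.52 × 1.496×10^8 = 8.25792×10^8 km.
Transfer time t = 1290 days = 1.11456×10^8 s, and t = π√(a_t³/μ).
So a_t = (μ t²/π²)^(1/3) = (1.327×10^11 × (1.11456×10^8)² / π²)^(1/3) = 5.5071×10^8 km.
Since a_t = (r₁ + r₂)/2, r₂ = 2a_t − r₁ = 2×5.5071×10^8 − 8.25792×10^8 = 2.75628×10^8 km.
In AU: r₂ = 2.75628×10^8 / 1.496×10^8 = 1.84 AU.

r₂ = 1.84 AU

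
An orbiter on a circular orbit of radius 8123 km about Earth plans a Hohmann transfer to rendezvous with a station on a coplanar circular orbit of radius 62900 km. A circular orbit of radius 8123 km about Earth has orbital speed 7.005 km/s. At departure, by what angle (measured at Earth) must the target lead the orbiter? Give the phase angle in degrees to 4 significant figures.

From the circular-orbit relation v² = μ/r at r = 8123 km: μ = v²r = (7.005)² × 8123 = 3.98596×10^5 km³/s².
Semi-major axis of the transfer orbit: a_t = (8123 + 62900)/2 = 35511.5 km.
The half-period of the transfer ellipse is t = π√(a_t³/μ) = 33300 s.
The target's mean motion on its circular orbit is ω₂ = √(μ/r₂³) = 4.002×10^-5 rad/s.
Angle swept by the target during transfer: ω₂·t = 1.3327 rad = 76.36°.
The orbiter traverses 180° on the transfer ellipse, so the target must lead by 180° − 76.36° = 103.6°.

φ = 103.6°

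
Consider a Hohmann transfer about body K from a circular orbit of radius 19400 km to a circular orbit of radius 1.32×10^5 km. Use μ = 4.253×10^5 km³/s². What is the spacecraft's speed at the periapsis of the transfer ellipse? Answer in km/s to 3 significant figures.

Transfer-ellipse semi-major axis a_t = (r₁ + r₂)/2 = (19400 + 1.320×10^5)/2 = 75700 km.
The periapsis of the transfer ellipse is at r = 19400 km.
From the vis-viva equation, v = √[μ(2/r − 1/a_t)] = 6.183 km/s.

v = 6.18 km/s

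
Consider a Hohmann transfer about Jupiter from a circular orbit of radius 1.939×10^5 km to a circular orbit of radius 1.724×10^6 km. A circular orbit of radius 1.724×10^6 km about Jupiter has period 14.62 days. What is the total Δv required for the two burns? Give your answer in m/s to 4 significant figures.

From Kepler's third law T² = 4π²r³/μ at r = 1.724×10^6 km, T = 14.62 days = 14.62 × 86400 s = 1.263168×10^6 s: μ = 4π²r³/T² = 1.26780×10^8 km³/s².
The Hohmann ellipse has a_t = (r₁ + r₂)/2 = 9.5895×10^5 km.
Circular speed at r₁: v₁ = √(μ/r₁) = √(1.26780×10^8/1.939×10^5) = 25.570 km/s.
Transfer-orbit speed at r₁ (vis-viva): v_p = √[μ(2/r₁ − 1/a_t)] = 34.285 km/s.
First burn Δv₁ = |v_p − v₁| = 8.715 km/s.
At r₂, v₂ = √(μ/r₂) = 8.575 km/s.
Transfer-orbit speed at r₂: v_a = √[μ(2/r₂ − 1/a_t)] = 3.856 km/s.
Second burn Δv₂ = |v₂ − v_a| = 4.719 km/s.
Δv = Δv₁ + Δv₂ = 8.715 + 4.719 = 13.43 km/s.

Δv = 13430 m/s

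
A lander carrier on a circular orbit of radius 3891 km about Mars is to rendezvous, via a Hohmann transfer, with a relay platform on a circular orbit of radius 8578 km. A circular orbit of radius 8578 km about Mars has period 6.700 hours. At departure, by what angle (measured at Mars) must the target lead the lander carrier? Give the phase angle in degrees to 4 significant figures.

From Kepler's third law T² = 4π²r³/μ at r = 8578 km, T = 6.700 hours = 6.700 × 3600 s = 24120 s: μ = 4π²r³/T² = 42831.5 km³/s².
The Hohmann ellipse has a_t = (r₁ + r₂)/2 = 6234.5 km.
The half-period of the transfer ellipse is t = π√(a_t³/μ) = 7472.6 s.
Target angular speed ω₂ = √(μ/r₂³) = 2.6050×10^-4 rad/s.
Angle swept by the target during transfer: ω₂·t = 1.9466 rad = 111.53°.
Arrival is 180° from departure on the ellipse, so φ = 180° − 111.53° = 68.47°.

φ = 68.47°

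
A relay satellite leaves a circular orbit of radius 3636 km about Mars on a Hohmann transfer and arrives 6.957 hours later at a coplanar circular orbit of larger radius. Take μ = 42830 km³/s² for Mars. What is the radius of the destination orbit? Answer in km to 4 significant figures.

Transfer time t = 6.957 hours = 25045.2 s, and t = π√(a_t³/μ).
So a_t = (μ t²/π²)^(1/3) = (42830 × (25045.2)² / π²)^(1/3) = 13963 km.
Since a_t = (r₁ + r₂)/2, r₂ = 2a_t − r₁ = 2×13963 − 3636 = 24290 km.

r₂ = 24290 km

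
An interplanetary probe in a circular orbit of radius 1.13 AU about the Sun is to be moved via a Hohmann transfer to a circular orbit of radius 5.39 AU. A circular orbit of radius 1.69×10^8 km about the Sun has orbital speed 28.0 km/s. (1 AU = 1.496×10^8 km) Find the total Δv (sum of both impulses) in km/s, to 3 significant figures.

From the circular-orbit relation v² = μ/r at r = 1.69×10^8 km: μ = v²r = (28.0)² × 1.69×10^8 = 1.32496×10^11 km³/s².
In km: r₁ = 1.13 × 1.496×10^8 = 1.69048×10^8 km; r₂ = 5.39 × 1.496×10^8 = 8.06344×10^8 km.
Transfer-ellipse semi-major axis a_t = (r₁ + r₂)/2 = (1.69048×10^8 + 8.06344×10^8)/2 = 4.87696×10^8 km.
At r₁ the circular-orbit speed is v₁ = √(μ/r₁) = 27.996 km/s.
On the transfer ellipse at r₁, vis-viva equation gives v_p = √[μ(2/r₁ − 1/a_t)] = 35.998 km/s.
First burn Δv₁ = |v_p − v₁| = 8.002 km/s.
At r₂, v₂ = √(μ/r₂) = 12.819 km/s.
Transfer-orbit speed at r₂: v_a = √[μ(2/r₂ − 1/a_t)] = 7.5470 km/s.
Second burn Δv₂ = |v₂ − v_a| = 5.272 km/s.
Total Δv = Δv₁ + Δv₂ = 13.27 km/s.

Δv = 13.3 km/s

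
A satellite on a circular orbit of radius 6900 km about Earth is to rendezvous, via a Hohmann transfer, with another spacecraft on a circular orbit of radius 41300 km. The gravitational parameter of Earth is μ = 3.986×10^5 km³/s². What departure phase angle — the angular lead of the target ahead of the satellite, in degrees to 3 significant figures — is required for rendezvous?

Semi-major axis of the transfer orbit: a_t = (6900 + 41300)/2 = 24100 km.
Transfer time t = π√(a_t³/μ) = 18617 s.
The target's mean motion on its circular orbit is ω₂ = √(μ/r₂³) = 7.5222×10^-5 rad/s.
Angle swept by the target during transfer: ω₂·t = 1.4004 rad = 80.24°.
The satellite traverses 180° on the transfer ellipse, so the target must lead by 180° − 80.24° = 99.8°.

φ = 99.8°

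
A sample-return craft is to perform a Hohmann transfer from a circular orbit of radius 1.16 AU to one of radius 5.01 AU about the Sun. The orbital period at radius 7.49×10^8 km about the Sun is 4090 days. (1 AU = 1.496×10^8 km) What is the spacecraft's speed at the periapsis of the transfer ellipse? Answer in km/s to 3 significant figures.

From Kepler's third law T² = 4π²r³/μ at r = 7.49×10^8 km, T = 4090 days = 4090 × 86400 s = 3.53376×10^8 s: μ = 4π²r³/T² = 1.32841×10^11 km³/s².
In km: r₁ = 1.16 × 1.496×10^8 = 1.73536×10^8 km; r₂ = 5.01 × 1.496×10^8 = 7.49496×10^8 km.
Transfer-ellipse semi-major axis a_t = (r₁ + r₂)/2 = (1.73536×10^8 + 7.49496×10^8)/2 = 4.61516×10^8 km.
The periapsis of the transfer ellipse is at r = 1.73536×10^8 km.
Applying v² = μ(2/r − 1/a_t): v = 35.26 km/s.

v = 35.3 km/s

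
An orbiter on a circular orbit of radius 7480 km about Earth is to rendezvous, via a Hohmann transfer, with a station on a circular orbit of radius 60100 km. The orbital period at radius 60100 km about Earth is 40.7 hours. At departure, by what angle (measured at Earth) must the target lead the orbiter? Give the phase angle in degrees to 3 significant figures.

φ = 104°

From Kepler's third law T² = 4π²r³/μ at r = 60100 km, T = 40.7 hours = 40.7 × 3600 s = 1.4652×10^5 s: μ = 4π²r³/T² = 3.99199×10^5 km³/s².
Semi-major axis of the transfer orbit: a_t = (7480 + 60100)/2 = 33790 km.
Transfer time t = π√(a_t³/μ) = 30884 s.
The target's mean motion on its circular orbit is ω₂ = √(μ/r₂³) = 4.2883×10^-5 rad/s.
Angle swept by the target during transfer: ω₂·t = 1.3244 rad = 75.88°.
The orbiter traverses 180° on the transfer ellipse, so the target must lead by 180° − 75.88° = 104°.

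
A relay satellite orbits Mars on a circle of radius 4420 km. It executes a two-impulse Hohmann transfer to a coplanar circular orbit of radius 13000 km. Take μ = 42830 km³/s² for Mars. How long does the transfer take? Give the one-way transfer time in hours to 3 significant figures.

t = 3.43 hours

Semi-major axis of the transfer orbit: a_t = (4420 + 13000)/2 = 8710 km.
Transfer time t = π√(a_t³/μ) = π√((8710)³ / 42830) = 12340 s.
Converting: 12340 s ÷ 3600 s/hour = 3.43 hours.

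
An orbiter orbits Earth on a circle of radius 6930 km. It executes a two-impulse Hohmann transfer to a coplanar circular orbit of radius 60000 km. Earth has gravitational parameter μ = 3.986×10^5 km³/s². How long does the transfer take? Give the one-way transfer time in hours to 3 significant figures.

The Hohmann ellipse has a_t = (r₁ + r₂)/2 = 33465 km.
Half the transfer-orbit period gives t = π√(a_t³/μ) = 30460 s.
Converting: 30460 s ÷ 3600 s/hour = 8.46 hours.

t = 8.46 hours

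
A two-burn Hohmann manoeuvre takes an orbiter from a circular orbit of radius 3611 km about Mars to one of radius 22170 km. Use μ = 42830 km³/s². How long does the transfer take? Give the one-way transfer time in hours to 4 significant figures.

Semi-major axis of the transfer orbit: a_t = (3611 + 22170)/2 = 12890.5 km.
Half the transfer-orbit period gives t = π√(a_t³/μ) = 22217 s.
Converting: 22217 s ÷ 3600 s/hour = 6.171 hours.

t = 6.171 hours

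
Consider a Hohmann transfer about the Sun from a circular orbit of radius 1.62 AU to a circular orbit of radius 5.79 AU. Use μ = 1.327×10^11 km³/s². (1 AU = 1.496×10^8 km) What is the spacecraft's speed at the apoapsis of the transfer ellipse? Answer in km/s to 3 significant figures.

In km: r₁ = 1.62 × 1.496×10^8 = 2.42352×10^8 km; r₂ = 5.79 × 1.496×10^8 = 8.66184×10^8 km.
The Hohmann ellipse has a_t = (r₁ + r₂)/2 = 5.54268×10^8 km.
The apoapsis of the transfer ellipse is at r = 8.66184×10^8 km.
Vis-viva: v = √[μ(2/r − 1/a_t)] = √[1.327×10^11 × (2/8.66184×10^8 − 1/5.54268×10^8)] = 8.185 km/s.

v = 8.18 km/s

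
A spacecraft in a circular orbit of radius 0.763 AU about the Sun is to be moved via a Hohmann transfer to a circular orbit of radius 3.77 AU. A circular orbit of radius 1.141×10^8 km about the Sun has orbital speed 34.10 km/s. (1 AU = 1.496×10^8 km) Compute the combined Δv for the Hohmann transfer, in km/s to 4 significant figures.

Δv = 16.32 km/s

From the circular-orbit relation v² = μ/r at r = 1.141×10^8 km: μ = v²r = (34.10)² × 1.141×10^8 = 1.32677×10^11 km³/s².
In km: r₁ = 0.763 × 1.496×10^8 = 1.141448×10^8 km; r₂ = 3.77 × 1.496×10^8 = 5.63992×10^8 km.
Transfer-ellipse semi-major axis a_t = (r₁ + r₂)/2 = (1.141448×10^8 + 5.63992×10^8)/2 = 3.390684×10^8 km.
Circular speed at r₁: v₁ = √(μ/r₁) = √(1.32677×10^11/1.141448×10^8) = 34.0933 km/s.
Transfer-orbit speed at r₁ (v² = μ(2/r − 1/a)): v_p = √[μ(2/r₁ − 1/a_t)] = 43.9706 km/s.
First burn Δv₁ = |v_p − v₁| = 9.877 km/s.
At r₂, v₂ = √(μ/r₂) = 15.338 km/s.
Transfer-orbit speed at r₂: v_a = √[μ(2/r₂ − 1/a_t)] = 8.8991 km/s.
Second burn Δv₂ = |v₂ − v_a| = 6.439 km/s.
Δv = Δv₁ + Δv₂ = 9.877 + 6.439 = 16.32 km/s.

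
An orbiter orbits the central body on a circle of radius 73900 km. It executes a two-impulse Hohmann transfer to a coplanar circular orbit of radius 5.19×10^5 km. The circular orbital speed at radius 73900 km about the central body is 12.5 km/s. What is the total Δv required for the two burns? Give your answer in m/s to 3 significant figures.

From the circular-orbit relation v² = μ/r at r = 73900 km: μ = v²r = (12.5)² × 73900 = 1.15469×10^7 km³/s².
Transfer-ellipse semi-major axis a_t = (r₁ + r₂)/2 = (73900 + 5.190×10^5)/2 = 2.9645×10^5 km.
At r₁ the circular-orbit speed is v₁ = √(μ/r₁) = 12.500 km/s.
On the transfer ellipse at r₁, vis-viva gives v_p = √[μ(2/r₁ − 1/a_t)] = 16.539 km/s.
First burn Δv₁ = |v_p − v₁| = 4.039 km/s.
At r₂, v₂ = √(μ/r₂) = 4.717 km/s.
Transfer-orbit speed at r₂: v_a = √[μ(2/r₂ − 1/a_t)] = 2.355 km/s.
Second burn Δv₂ = |v₂ − v_a| = 2.362 km/s.
Δv = Δv₁ + Δv₂ = 4.039 + 2.362 = 6.401 km/s.

Δv = 6400 m/s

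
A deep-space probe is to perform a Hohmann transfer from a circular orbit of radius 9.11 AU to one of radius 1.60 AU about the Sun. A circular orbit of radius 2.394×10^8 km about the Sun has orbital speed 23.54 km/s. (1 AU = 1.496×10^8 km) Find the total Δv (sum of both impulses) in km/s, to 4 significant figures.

From the circular-orbit relation v² = μ/r at r = 2.394×10^8 km: μ = v²r = (23.54)² × 2.394×10^8 = 1.32659×10^11 km³/s².
In km: r₁ = 9.11 × 1.496×10^8 = 1.362856×10^9 km; r₂ = 1.60 × 1.496×10^8 = 2.3936×10^8 km.
The Hohmann ellipse has a_t = (r₁ + r₂)/2 = 8.01108×10^8 km.
Circular speed at r₁: v₁ = √(μ/r₁) = √(1.32659×10^11/1.362856×10^9) = 9.866 km/s.
Transfer-orbit speed at r₁ (vis-viva): v_a = √[μ(2/r₁ − 1/a_t)] = 5.393 km/s.
First burn Δv₁ = |v_a − v₁| = 4.473 km/s.
Circular speed at r₂: v₂ = √(μ/r₂) = 23.542 km/s.
Transfer-orbit speed at r₂: v_p = √[μ(2/r₂ − 1/a_t)] = 30.706 km/s.
Second burn Δv₂ = |v₂ − v_p| = 7.164 km/s.
Total Δv = Δv₁ + Δv₂ = 11.64 km/s.

Δv = 11.64 km/s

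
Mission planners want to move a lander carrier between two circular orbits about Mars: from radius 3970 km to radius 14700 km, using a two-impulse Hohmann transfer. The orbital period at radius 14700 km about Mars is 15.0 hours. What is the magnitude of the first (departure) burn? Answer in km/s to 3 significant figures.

Δv₁ = 0.839 km/s

From Kepler's third law T² = 4π²r³/μ at r = 14700 km, T = 15.0 hours = 15.0 × 3600 s = 54000 s: μ = 4π²r³/T² = 43005.5 km³/s².
Semi-major axis of the transfer orbit: a_t = (3970 + 14700)/2 = 9335 km.
On the circular orbit at r = 3970 km, v_c = √(μ/r) = 3.2913 km/s.
Vis-viva on the transfer ellipse at r = 3970 km gives v_t = √[μ(2/r − 1/a_t)] = 4.1302 km/s.
Δv₁ = |v_t − v_c| = |4.1302 − 3.2913| = 0.8389 km/s.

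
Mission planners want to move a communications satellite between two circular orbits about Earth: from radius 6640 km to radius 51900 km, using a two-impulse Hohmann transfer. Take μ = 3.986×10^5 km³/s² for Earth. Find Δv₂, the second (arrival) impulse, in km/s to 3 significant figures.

Δv₂ = 1.45 km/s

The Hohmann ellipse has a_t = (r₁ + r₂)/2 = 29270 km.
On the circular orbit at r = 51900 km, v_c = √(μ/r) = 2.771 km/s.
Transfer-orbit speed at the same r (vis-viva, a = a_t): v_t = √[μ(2/r − 1/a_t)] = 1.320 km/s.
Δv₂ = |v_t − v_c| = |1.320 − 2.771| = 1.451 km/s.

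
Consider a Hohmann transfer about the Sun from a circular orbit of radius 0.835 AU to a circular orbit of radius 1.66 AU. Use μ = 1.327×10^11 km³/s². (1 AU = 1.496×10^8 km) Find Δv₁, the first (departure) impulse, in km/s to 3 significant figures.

In km: r₁ = 0.835 × 1.496×10^8 = 1.24916×10^8 km; r₂ = 1.66 × 1.496×10^8 = 2.48336×10^8 km.
Transfer-ellipse semi-major axis a_t = (r₁ + r₂)/2 = (1.24916×10^8 + 2.48336×10^8)/2 = 1.86626×10^8 km.
Circular speed at r = 1.24916×10^8 km: v_c = √(μ/r) = 32.5932 km/s.
Vis-viva on the transfer ellipse at r = 1.24916×10^8 km gives v_t = √[μ(2/r − 1/a_t)] = 37.5976 km/s.
Δv₁ = |v_t − v_c| = |37.5976 − 32.5932| = 5.004 km/s.

Δv₁ = 5.00 km/s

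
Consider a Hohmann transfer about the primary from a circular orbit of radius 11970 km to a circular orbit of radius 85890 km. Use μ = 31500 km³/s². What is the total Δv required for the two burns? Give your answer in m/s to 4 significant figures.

Transfer-ellipse semi-major axis a_t = (r₁ + r₂)/2 = (11970 + 85890)/2 = 48930 km.
At r₁ the circular-orbit speed is v₁ = √(μ/r₁) = 1.62221 km/s.
On the transfer ellipse at r₁, vis-viva equation gives v_p = √[μ(2/r₁ − 1/a_t)] = 2.14927 km/s.
First burn Δv₁ = |v_p − v₁| = 0.52706 km/s.
Circular speed at r₂: v₂ = √(μ/r₂) = 0.60560 km/s.
Transfer-orbit speed at r₂: v_a = √[μ(2/r₂ − 1/a_t)] = 0.29953 km/s.
Second burn Δv₂ = |v₂ − v_a| = 0.30607 km/s.
Δv = Δv₁ + Δv₂ = 0.52706 + 0.30607 = 0.8331 km/s.

Δv = 833.1 m/s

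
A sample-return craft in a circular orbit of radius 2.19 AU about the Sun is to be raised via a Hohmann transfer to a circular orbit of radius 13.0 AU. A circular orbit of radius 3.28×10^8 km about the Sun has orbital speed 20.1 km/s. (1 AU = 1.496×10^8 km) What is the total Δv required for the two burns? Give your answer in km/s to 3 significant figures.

From the circular-orbit relation v² = μ/r at r = 3.28×10^8 km: μ = v²r = (20.1)² × 3.28×10^8 = 1.32515×10^11 km³/s².
In km: r₁ = 2.19 × 1.496×10^8 = 3.27624×10^8 km; r₂ = 13.0 × 1.496×10^8 = 1.9448×10^9 km.
Semi-major axis of the transfer orbit: a_t = (3.27624×10^8 + 1.9448×10^9)/2 = 1.136212×10^9 km.
At r₁ the circular-orbit speed is v₁ = √(μ/r₁) = 20.11 km/s.
On the transfer ellipse at r₁, v² = μ(2/r − 1/a) gives v_p = √[μ(2/r₁ − 1/a_t)] = 26.31 km/s.
First burn Δv₁ = |v_p − v₁| = 6.200 km/s.
Circular speed at r₂: v₂ = √(μ/r₂) = 8.255 km/s.
Transfer-orbit speed at r₂: v_a = √[μ(2/r₂ − 1/a_t)] = 4.433 km/s.
Second burn Δv₂ = |v₂ − v_a| = 3.822 km/s.
Δv = Δv₁ + Δv₂ = 6.200 + 3.822 = 10.02 km/s.

Δv = 10.0 km/s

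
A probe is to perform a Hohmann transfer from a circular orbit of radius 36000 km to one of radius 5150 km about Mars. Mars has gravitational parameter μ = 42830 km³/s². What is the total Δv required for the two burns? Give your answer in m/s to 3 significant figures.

Δv = 1480 m/s

Semi-major axis of the transfer orbit: a_t = (36000 + 5150)/2 = 20575 km.
Circular speed at r₁: v₁ = √(μ/r₁) = √(42830/36000) = 1.0907 km/s.
On the transfer ellipse at r₁, vis-viva gives v_a = √[μ(2/r₁ − 1/a_t)] = 0.54570 km/s.
First burn Δv₁ = |v_a − v₁| = 0.5450 km/s.
At r₂, v₂ = √(μ/r₂) = 2.8838 km/s.
Transfer-orbit speed at r₂: v_p = √[μ(2/r₂ − 1/a_t)] = 3.8146 km/s.
Second burn Δv₂ = |v₂ − v_p| = 0.9308 km/s.
Δv = Δv₁ + Δv₂ = 0.5450 + 0.9308 = 1.476 km/s.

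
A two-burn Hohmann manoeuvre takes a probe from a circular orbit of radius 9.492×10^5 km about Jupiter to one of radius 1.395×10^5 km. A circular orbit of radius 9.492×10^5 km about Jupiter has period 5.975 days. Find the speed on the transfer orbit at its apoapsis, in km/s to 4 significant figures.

From Kepler's third law T² = 4π²r³/μ at r = 9.492×10^5 km, T = 5.975 days = 5.975 × 86400 s = 5.1624×10^5 s: μ = 4π²r³/T² = 1.26686×10^8 km³/s².
Transfer-ellipse semi-major axis a_t = (r₁ + r₂)/2 = (9.492×10^5 + 1.395×10^5)/2 = 5.4435×10^5 km.
At apoapsis, r = 9.492×10^5 km.
Vis-viva: v = √[μ(2/r − 1/a_t)] = √[1.26686×10^8 × (2/9.492×10^5 − 1/5.4435×10^5)] = 5.848 km/s.

v = 5.848 km/s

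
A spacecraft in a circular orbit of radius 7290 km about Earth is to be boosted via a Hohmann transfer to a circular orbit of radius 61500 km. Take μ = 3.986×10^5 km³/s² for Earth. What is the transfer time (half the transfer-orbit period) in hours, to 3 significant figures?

t = 8.82 hours

Semi-major axis of the transfer orbit: a_t = (7290 + 61500)/2 = 34395 km.
Half the transfer-orbit period gives t = π√(a_t³/μ) = 31740 s.
Converting: 31740 s ÷ 3600 s/hour = 8.82 hours.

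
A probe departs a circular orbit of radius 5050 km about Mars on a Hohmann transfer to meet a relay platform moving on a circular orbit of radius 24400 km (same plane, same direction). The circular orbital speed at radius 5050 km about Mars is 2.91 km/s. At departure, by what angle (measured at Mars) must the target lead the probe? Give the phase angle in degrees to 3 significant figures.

φ = 95.6°

From the circular-orbit relation v² = μ/r at r = 5050 km: μ = v²r = (2.91)² × 5050 = 42763.9 km³/s².
The Hohmann ellipse has a_t = (r₁ + r₂)/2 = 14725 km.
The half-period of the transfer ellipse is t = π√(a_t³/μ) = 27145 s.
The target's mean motion on its circular orbit is ω₂ = √(μ/r₂³) = 5.4257×10^-5 rad/s.
Angle swept by the target during transfer: ω₂·t = 1.4728 rad = 84.39°.
Arrival is 180° from departure on the ellipse, so φ = 180° − 84.39° = 95.6°.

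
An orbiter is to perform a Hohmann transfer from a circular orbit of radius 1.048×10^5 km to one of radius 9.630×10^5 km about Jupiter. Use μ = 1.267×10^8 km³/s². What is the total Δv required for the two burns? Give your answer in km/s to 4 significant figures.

The Hohmann ellipse has a_t = (r₁ + r₂)/2 = 5.339×10^5 km.
Circular speed at r₁: v₁ = √(μ/r₁) = √(1.267×10^8/1.048×10^5) = 34.77 km/s.
Transfer-orbit speed at r₁ (v² = μ(2/r − 1/a)): v_p = √[μ(2/r₁ − 1/a_t)] = 46.70 km/s.
First burn Δv₁ = |v_p − v₁| = 11.93 km/s.
At r₂, v₂ = √(μ/r₂) = 11.47 km/s.
Transfer-orbit speed at r₂: v_a = √[μ(2/r₂ − 1/a_t)] = 5.082 km/s.
Second burn Δv₂ = |v₂ − v_a| = 6.388 km/s.
Δv = Δv₁ + Δv₂ = 11.93 + 6.388 = 18.32 km/s.

Δv = 18.32 km/s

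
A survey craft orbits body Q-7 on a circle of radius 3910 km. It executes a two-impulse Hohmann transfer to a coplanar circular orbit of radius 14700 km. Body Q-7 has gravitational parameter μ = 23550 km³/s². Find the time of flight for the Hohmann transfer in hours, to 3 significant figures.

t = 5.10 hours

Semi-major axis of the transfer orbit: a_t = (3910 + 14700)/2 = 9305 km.
By Kepler's third law the transfer-orbit period is T = 2π√(a_t³/μ), so t = T/2 = 18375 s.
Converting: 18375 s ÷ 3600 s/hour = 5.10 hours.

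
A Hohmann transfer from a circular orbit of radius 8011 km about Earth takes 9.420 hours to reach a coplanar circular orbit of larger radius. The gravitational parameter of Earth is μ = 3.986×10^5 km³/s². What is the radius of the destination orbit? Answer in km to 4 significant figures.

r₂ = 63880 km

Transfer time t = 9.420 hours = 33912 s, and t = π√(a_t³/μ).
So a_t = (μ t²/π²)^(1/3) = (3.986×10^5 × (33912)² / π²)^(1/3) = 35946 km.
Since a_t = (r₁ + r₂)/2, r₂ = 2a_t − r₁ = 2×35946 − 8011 = 63881 km.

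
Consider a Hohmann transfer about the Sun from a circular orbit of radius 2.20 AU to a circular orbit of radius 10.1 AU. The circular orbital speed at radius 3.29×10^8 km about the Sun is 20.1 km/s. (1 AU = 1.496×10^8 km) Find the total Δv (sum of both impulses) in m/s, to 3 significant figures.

Δv = 9430 m/s

From the circular-orbit relation v² = μ/r at r = 3.29×10^8 km: μ = v²r = (20.1)² × 3.29×10^8 = 1.32919×10^11 km³/s².
In km: r₁ = 2.20 × 1.496×10^8 = 3.2912×10^8 km; r₂ = 10.1 × 1.496×10^8 = 1.51096×10^9 km.
Transfer-ellipse semi-major axis a_t = (r₁ + r₂)/2 = (3.2912×10^8 + 1.51096×10^9)/2 = 9.2004×10^8 km.
Circular speed at r₁: v₁ = √(μ/r₁) = √(1.32919×10^11/3.2912×10^8) = 20.0963 km/s.
On the transfer ellipse at r₁, v² = μ(2/r − 1/a) gives v_p = √[μ(2/r₁ − 1/a_t)] = 25.7537 km/s.
First burn Δv₁ = |v_p − v₁| = 5.657 km/s.
At r₂, v₂ = √(μ/r₂) = 9.37924 km/s.
Transfer-orbit speed at r₂: v_a = √[μ(2/r₂ − 1/a_t)] = 5.60972 km/s.
Second burn Δv₂ = |v₂ − v_a| = 3.770 km/s.
Total Δv = Δv₁ + Δv₂ = 9.427 km/s.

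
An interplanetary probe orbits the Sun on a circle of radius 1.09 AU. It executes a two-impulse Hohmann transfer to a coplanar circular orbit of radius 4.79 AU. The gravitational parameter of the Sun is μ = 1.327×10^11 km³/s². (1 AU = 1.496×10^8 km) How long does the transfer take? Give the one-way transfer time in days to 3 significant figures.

In km: r₁ = 1.09 × 1.496×10^8 = 1.63064×10^8 km; r₂ = 4.79 × 1.496×10^8 = 7.16584×10^8 km.
The Hohmann ellipse has a_t = (r₁ + r₂)/2 = 4.39824×10^8 km.
By Kepler's third law the transfer-orbit period is T = 2π√(a_t³/μ), so t = T/2 = 7.955×10^7 s.
Converting: 7.955×10^7 s ÷ 86400 s/day = 921 days.

t = 921 days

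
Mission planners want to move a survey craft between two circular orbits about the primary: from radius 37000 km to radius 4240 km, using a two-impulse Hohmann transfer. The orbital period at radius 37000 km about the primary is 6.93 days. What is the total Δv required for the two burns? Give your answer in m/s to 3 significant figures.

Δv = 602 m/s

From Kepler's third law T² = 4π²r³/μ at r = 37000 km, T = 6.93 days = 6.93 × 86400 s = 5.98752×10^5 s: μ = 4π²r³/T² = 5577.90 km³/s².
The Hohmann ellipse has a_t = (r₁ + r₂)/2 = 20620 km.
At r₁ the circular-orbit speed is v₁ = √(μ/r₁) = 0.388271 km/s.
Transfer-orbit speed at r₁ (vis-viva equation): v_a = √[μ(2/r₁ − 1/a_t)] = 0.176065 km/s.
First burn Δv₁ = |v_a − v₁| = 0.21221 km/s.
At r₂, v₂ = √(μ/r₂) = 1.14697 km/s.
Transfer-orbit speed at r₂: v_p = √[μ(2/r₂ − 1/a_t)] = 1.53642 km/s.
Second burn Δv₂ = |v₂ − v_p| = 0.38945 km/s.
Δv = Δv₁ + Δv₂ = 0.21221 + 0.38945 = 0.6017 km/s.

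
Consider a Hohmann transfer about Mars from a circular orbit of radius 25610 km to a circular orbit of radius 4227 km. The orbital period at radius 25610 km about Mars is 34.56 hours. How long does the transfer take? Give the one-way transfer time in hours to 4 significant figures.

t = 7.683 hours

From Kepler's third law T² = 4π²r³/μ at r = 25610 km, T = 34.56 hours = 34.56 × 3600 s = 1.24416×10^5 s: μ = 4π²r³/T² = 42838.7 km³/s².
The Hohmann ellipse has a_t = (r₁ + r₂)/2 = 14918.5 km.
Half the transfer-orbit period gives t = π√(a_t³/μ) = 27660 s.
Converting: 27660 s ÷ 3600 s/hour = 7.683 hours.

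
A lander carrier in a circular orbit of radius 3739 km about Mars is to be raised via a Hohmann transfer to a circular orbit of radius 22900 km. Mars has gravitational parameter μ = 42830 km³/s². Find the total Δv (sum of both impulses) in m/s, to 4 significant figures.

Δv = 1696 m/s

Transfer-ellipse semi-major axis a_t = (r₁ + r₂)/2 = (3739 + 22900)/2 = 13319.5 km.
Circular speed at r₁: v₁ = √(μ/r₁) = √(42830/3739) = 3.385 km/s.
Transfer-orbit speed at r₁ (vis-viva equation): v_p = √[μ(2/r₁ − 1/a_t)] = 4.438 km/s.
First burn Δv₁ = |v_p − v₁| = 1.053 km/s.
At r₂, v₂ = √(μ/r₂) = 1.3676 km/s.
Transfer-orbit speed at r₂: v_a = √[μ(2/r₂ − 1/a_t)] = 0.72459 km/s.
Second burn Δv₂ = |v₂ − v_a| = 0.6430 km/s.
Δv = Δv₁ + Δv₂ = 1.053 + 0.6430 = 1.696 km/s.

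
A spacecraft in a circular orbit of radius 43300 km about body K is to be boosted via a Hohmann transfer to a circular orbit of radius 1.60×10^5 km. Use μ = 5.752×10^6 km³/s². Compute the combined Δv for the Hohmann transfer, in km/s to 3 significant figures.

Δv = 5.02 km/s

The Hohmann ellipse has a_t = (r₁ + r₂)/2 = 1.0165×10^5 km.
Circular speed at r₁: v₁ = √(μ/r₁) = √(5.752×10^6/43300) = 11.526 km/s.
Transfer-orbit speed at r₁ (v² = μ(2/r − 1/a)): v_p = √[μ(2/r₁ − 1/a_t)] = 14.460 km/s.
First burn Δv₁ = |v_p − v₁| = 2.934 km/s.
Circular speed at r₂: v₂ = √(μ/r₂) = 5.996 km/s.
Transfer-orbit speed at r₂: v_a = √[μ(2/r₂ − 1/a_t)] = 3.913 km/s.
Second burn Δv₂ = |v₂ − v_a| = 2.083 km/s.
Total Δv = Δv₁ + Δv₂ = 5.017 km/s.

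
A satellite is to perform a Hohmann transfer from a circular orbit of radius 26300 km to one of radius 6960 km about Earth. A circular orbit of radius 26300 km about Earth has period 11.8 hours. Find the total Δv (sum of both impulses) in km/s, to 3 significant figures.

Δv = 3.32 km/s

From Kepler's third law T² = 4π²r³/μ at r = 26300 km, T = 11.8 hours = 11.8 × 3600 s = 42480 s: μ = 4π²r³/T² = 3.97977×10^5 km³/s².
The Hohmann ellipse has a_t = (r₁ + r₂)/2 = 16630 km.
Circular speed at r₁: v₁ = √(μ/r₁) = √(3.97977×10^5/26300) = 3.890 km/s.
On the transfer ellipse at r₁, vis-viva gives v_a = √[μ(2/r₁ − 1/a_t)] = 2.517 km/s.
First burn Δv₁ = |v_a − v₁| = 1.373 km/s.
Circular speed at r₂: v₂ = √(μ/r₂) = 7.5618 km/s.
Transfer-orbit speed at r₂: v_p = √[μ(2/r₂ − 1/a_t)] = 9.5095 km/s.
Second burn Δv₂ = |v₂ − v_p| = 1.948 km/s.
Total Δv = Δv₁ + Δv₂ = 3.321 km/s.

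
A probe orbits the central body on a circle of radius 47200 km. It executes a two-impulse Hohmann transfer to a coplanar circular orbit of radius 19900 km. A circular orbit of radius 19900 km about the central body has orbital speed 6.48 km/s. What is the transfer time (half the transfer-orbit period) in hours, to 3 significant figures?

t = 5.87 hours

From the circular-orbit relation v² = μ/r at r = 19900 km: μ = v²r = (6.48)² × 19900 = 8.35609×10^5 km³/s².
The Hohmann ellipse has a_t = (r₁ + r₂)/2 = 33550 km.
By Kepler's third law the transfer-orbit period is T = 2π√(a_t³/μ), so t = T/2 = 21120 s.
Converting: 21120 s ÷ 3600 s/hour = 5.87 hours.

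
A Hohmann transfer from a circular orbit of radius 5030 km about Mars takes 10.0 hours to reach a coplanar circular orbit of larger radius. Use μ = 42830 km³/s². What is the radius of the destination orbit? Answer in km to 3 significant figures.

Transfer time t = 10.0 hours = 36000 s, and t = π√(a_t³/μ).
So a_t = (μ t²/π²)^(1/3) = (42830 × (36000)² / π²)^(1/3) = 17784 km.
Since a_t = (r₁ + r₂)/2, r₂ = 2a_t − r₁ = 2×17784 − 5030 = 30538 km.

r₂ = 30500 km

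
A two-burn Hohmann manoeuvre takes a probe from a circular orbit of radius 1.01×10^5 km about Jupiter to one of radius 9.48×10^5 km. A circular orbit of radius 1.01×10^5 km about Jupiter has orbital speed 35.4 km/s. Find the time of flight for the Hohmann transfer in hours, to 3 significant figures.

t = 29.5 hours

From the circular-orbit relation v² = μ/r at r = 1.01×10^5 km: μ = v²r = (35.4)² × 1.01×10^5 = 1.26569×10^8 km³/s².
Transfer-ellipse semi-major axis a_t = (r₁ + r₂)/2 = (1.010×10^5 + 9.480×10^5)/2 = 5.245×10^5 km.
By Kepler's third law the transfer-orbit period is T = 2π√(a_t³/μ), so t = T/2 = 1.061×10^5 s.
Converting: 1.061×10^5 s ÷ 3600 s/hour = 29.5 hours.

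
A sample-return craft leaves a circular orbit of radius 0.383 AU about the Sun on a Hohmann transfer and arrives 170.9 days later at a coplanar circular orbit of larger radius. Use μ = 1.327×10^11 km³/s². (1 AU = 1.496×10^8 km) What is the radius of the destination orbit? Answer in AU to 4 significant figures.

In km: r₁ = 0.383 × 1.496×10^8 = 5.72968×10^7 km.
Transfer time t = 170.9 days = 1.476576×10^7 s, and t = π√(a_t³/μ).
So a_t = (μ t²/π²)^(1/3) = (1.327×10^11 × (1.476576×10^7)² / π²)^(1/3) = 1.4312×10^8 km.
Since a_t = (r₁ + r₂)/2, r₂ = 2a_t − r₁ = 2×1.4312×10^8 − 5.72968×10^7 = 2.289432×10^8 km.
In AU: r₂ = 2.289432×10^8 / 1.496×10^8 = 1.530 AU.

r₂ = 1.530 AU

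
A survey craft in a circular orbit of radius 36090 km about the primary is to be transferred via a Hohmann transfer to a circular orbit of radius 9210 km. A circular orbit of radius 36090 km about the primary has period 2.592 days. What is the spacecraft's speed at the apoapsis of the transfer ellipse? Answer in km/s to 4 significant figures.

v = 0.6457 km/s

From Kepler's third law T² = 4π²r³/μ at r = 36090 km, T = 2.592 days = 2.592 × 86400 s = 2.239488×10^5 s: μ = 4π²r³/T² = 37001.8 km³/s².
The Hohmann ellipse has a_t = (r₁ + r₂)/2 = 22650 km.
At apoapsis, r = 36090 km.
Vis-viva: v = √[μ(2/r − 1/a_t)] = √[37001.8 × (2/36090 − 1/22650)] = 0.6457 km/s.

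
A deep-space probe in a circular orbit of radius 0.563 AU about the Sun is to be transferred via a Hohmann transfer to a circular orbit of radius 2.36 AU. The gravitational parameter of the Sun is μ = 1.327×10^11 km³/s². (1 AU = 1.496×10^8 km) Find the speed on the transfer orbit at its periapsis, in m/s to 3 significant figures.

v = 50400 m/s

In km: r₁ = 0.563 × 1.496×10^8 = 8.42248×10^7 km; r₂ = 2.36 × 1.496×10^8 = 3.53056×10^8 km.
The Hohmann ellipse has a_t = (r₁ + r₂)/2 = 2.186404×10^8 km.
The periapsis of the transfer ellipse is at r = 8.42248×10^7 km.
Applying v² = μ(2/r − 1/a_t): v = 50.44 km/s.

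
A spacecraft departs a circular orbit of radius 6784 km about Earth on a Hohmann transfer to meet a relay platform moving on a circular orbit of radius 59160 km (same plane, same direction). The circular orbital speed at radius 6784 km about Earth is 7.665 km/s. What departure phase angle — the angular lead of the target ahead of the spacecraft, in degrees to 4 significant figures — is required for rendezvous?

φ = 105.1°

From the circular-orbit relation v² = μ/r at r = 6784 km: μ = v²r = (7.665)² × 6784 = 3.98575×10^5 km³/s².
The Hohmann ellipse has a_t = (r₁ + r₂)/2 = 32972 km.
Transfer time t = π√(a_t³/μ) = 29790 s.
Target angular speed ω₂ = √(μ/r₂³) = 4.387×10^-5 rad/s.
Angle swept by the target during transfer: ω₂·t = 1.307 rad = 74.89°.
The spacecraft traverses 180° on the transfer ellipse, so the target must lead by 180° − 74.89° = 105.1°.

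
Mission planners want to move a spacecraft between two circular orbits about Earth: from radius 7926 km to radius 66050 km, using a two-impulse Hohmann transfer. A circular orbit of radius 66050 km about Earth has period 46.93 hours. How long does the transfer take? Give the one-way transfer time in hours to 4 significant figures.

t = 9.833 hours

From Kepler's third law T² = 4π²r³/μ at r = 66050 km, T = 46.93 hours = 46.93 × 3600 s = 1.68948×10^5 s: μ = 4π²r³/T² = 3.98540×10^5 km³/s².
The Hohmann ellipse has a_t = (r₁ + r₂)/2 = 36988 km.
By Kepler's third law the transfer-orbit period is T = 2π√(a_t³/μ), so t = T/2 = 35400 s.
Converting: 35400 s ÷ 3600 s/hour = 9.833 hours.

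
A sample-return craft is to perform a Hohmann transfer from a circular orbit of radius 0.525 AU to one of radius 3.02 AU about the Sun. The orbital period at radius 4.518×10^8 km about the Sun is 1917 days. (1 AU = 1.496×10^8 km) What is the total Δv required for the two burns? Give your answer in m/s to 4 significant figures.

Δv = 20360 m/s

From Kepler's third law T² = 4π²r³/μ at r = 4.518×10^8 km, T = 1917 days = 1917 × 86400 s = 1.656288×10^8 s: μ = 4π²r³/T² = 1.32717×10^11 km³/s².
In km: r₁ = 0.525 × 1.496×10^8 = 7.854×10^7 km; r₂ = 3.02 × 1.496×10^8 = 4.51792×10^8 km.
Semi-major axis of the transfer orbit: a_t = (7.854×10^7 + 4.51792×10^8)/2 = 2.65166×10^8 km.
Circular speed at r₁: v₁ = √(μ/r₁) = √(1.32717×10^11/7.854×10^7) = 41.11 km/s.
Transfer-orbit speed at r₁ (vis-viva): v_p = √[μ(2/r₁ − 1/a_t)] = 53.66 km/s.
First burn Δv₁ = |v_p − v₁| = 12.55 km/s.
At r₂, v₂ = √(μ/r₂) = 17.14 km/s.
Transfer-orbit speed at r₂: v_a = √[μ(2/r₂ − 1/a_t)] = 9.328 km/s.
Second burn Δv₂ = |v₂ − v_a| = 7.812 km/s.
Δv = Δv₁ + Δv₂ = 12.55 + 7.812 = 20.36 km/s.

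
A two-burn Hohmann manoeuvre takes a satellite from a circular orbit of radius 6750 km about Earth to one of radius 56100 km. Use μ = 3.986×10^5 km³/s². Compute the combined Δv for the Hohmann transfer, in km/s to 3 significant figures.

Semi-major axis of the transfer orbit: a_t = (6750 + 56100)/2 = 31425 km.
At r₁ the circular-orbit speed is v₁ = √(μ/r₁) = 7.68452 km/s.
Transfer-orbit speed at r₁ (vis-viva equation): v_p = √[μ(2/r₁ − 1/a_t)] = 10.2674 km/s.
First burn Δv₁ = |v_p − v₁| = 2.583 km/s.
Circular speed at r₂: v₂ = √(μ/r₂) = 2.6656 km/s.
Transfer-orbit speed at r₂: v_a = √[μ(2/r₂ − 1/a_t)] = 1.2354 km/s.
Second burn Δv₂ = |v₂ − v_a| = 1.430 km/s.
Total Δv = Δv₁ + Δv₂ = 4.013 km/s.

Δv = 4.01 km/s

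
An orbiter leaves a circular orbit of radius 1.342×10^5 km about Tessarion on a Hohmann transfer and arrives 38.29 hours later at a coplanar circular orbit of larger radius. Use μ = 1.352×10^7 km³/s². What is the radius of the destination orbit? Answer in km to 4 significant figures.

Transfer time t = 38.29 hours = 1.37844×10^5 s, and t = π√(a_t³/μ).
So a_t = (μ t²/π²)^(1/3) = (1.352×10^7 × (1.37844×10^5)² / π²)^(1/3) = 2.9636×10^5 km.
Since a_t = (r₁ + r₂)/2, r₂ = 2a_t − r₁ = 2×2.9636×10^5 − 1.342×10^5 = 4.5852×10^5 km.

r₂ = 4.585×10^5 km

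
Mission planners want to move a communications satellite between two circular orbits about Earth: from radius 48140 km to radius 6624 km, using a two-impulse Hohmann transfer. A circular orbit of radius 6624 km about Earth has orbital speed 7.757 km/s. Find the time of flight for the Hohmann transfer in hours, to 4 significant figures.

t = 6.263 hours

From the circular-orbit relation v² = μ/r at r = 6624 km: μ = v²r = (7.757)² × 6624 = 3.98573×10^5 km³/s².
Transfer-ellipse semi-major axis a_t = (r₁ + r₂)/2 = (48140 + 6624)/2 = 27382 km.
By Kepler's third law the transfer-orbit period is T = 2π√(a_t³/μ), so t = T/2 = 22547 s.
Converting: 22547 s ÷ 3600 s/hour = 6.263 hours.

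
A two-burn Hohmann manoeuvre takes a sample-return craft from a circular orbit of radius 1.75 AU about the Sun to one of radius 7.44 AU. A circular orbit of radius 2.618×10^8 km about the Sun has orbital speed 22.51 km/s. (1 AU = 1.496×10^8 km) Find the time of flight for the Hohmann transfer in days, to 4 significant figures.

t = 1799 days

From the circular-orbit relation v² = μ/r at r = 2.618×10^8 km: μ = v²r = (22.51)² × 2.618×10^8 = 1.32654×10^11 km³/s².
In km: r₁ = 1.75 × 1.496×10^8 = 2.618×10^8 km; r₂ = 7.44 × 1.496×10^8 = 1.113024×10^9 km.
The Hohmann ellipse has a_t = (r₁ + r₂)/2 = 6.87412×10^8 km.
Half the transfer-orbit period gives t = π√(a_t³/μ) = 1.5546×10^8 s.
Converting: 1.5546×10^8 s ÷ 86400 s/day = 1799 days.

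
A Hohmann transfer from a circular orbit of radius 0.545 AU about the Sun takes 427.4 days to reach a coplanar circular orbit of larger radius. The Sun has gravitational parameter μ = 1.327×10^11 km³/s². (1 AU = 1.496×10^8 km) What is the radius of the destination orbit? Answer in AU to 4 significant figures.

r₂ = 2.980 AU

In km: r₁ = 0.545 × 1.496×10^8 = 8.1532×10^7 km.
Transfer time t = 427.4 days = 3.692736×10^7 s, and t = π√(a_t³/μ).
So a_t = (μ t²/π²)^(1/3) = (1.327×10^11 × (3.692736×10^7)² / π²)^(1/3) = 2.6369×10^8 km.
Since a_t = (r₁ + r₂)/2, r₂ = 2a_t − r₁ = 2×2.6369×10^8 − 8.1532×10^7 = 4.45848×10^8 km.
In AU: r₂ = 4.45848×10^8 / 1.496×10^8 = 2.980 AU.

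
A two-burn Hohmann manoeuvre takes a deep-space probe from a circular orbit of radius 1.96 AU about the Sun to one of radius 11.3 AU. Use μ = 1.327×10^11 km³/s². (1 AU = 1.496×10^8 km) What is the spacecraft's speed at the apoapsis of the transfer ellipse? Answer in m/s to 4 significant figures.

In km: r₁ = 1.96 × 1.496×10^8 = 2.93216×10^8 km; r₂ = 11.3 × 1.496×10^8 = 1.69048×10^9 km.
Transfer-ellipse semi-major axis a_t = (r₁ + r₂)/2 = (2.93216×10^8 + 1.69048×10^9)/2 = 9.91848×10^8 km.
At apoapsis, r = 1.69048×10^9 km.
From the vis-viva equation, v = √[μ(2/r − 1/a_t)] = 4.817 km/s.

v = 4817 m/s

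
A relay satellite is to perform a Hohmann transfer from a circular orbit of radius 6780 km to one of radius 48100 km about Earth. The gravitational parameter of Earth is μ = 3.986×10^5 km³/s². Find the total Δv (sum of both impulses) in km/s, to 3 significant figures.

Semi-major axis of the transfer orbit: a_t = (6780 + 48100)/2 = 27440 km.
Circular speed at r₁: v₁ = √(μ/r₁) = √(3.986×10^5/6780) = 7.66750 km/s.
Transfer-orbit speed at r₁ (vis-viva): v_p = √[μ(2/r₁ − 1/a_t)] = 10.1516 km/s.
First burn Δv₁ = |v_p − v₁| = 2.484 km/s.
Circular speed at r₂: v₂ = √(μ/r₂) = 2.879 km/s.
Transfer-orbit speed at r₂: v_a = √[μ(2/r₂ − 1/a_t)] = 1.431 km/s.
Second burn Δv₂ = |v₂ − v_a| = 1.448 km/s.
Total Δv = Δv₁ + Δv₂ = 3.932 km/s.

Δv = 3.93 km/s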